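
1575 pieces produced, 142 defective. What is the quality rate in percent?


Formula: Quality Rate = Good Pieces / Total Pieces * 100
Good pieces = 1575 - 142 = 1433
QR = 1433 / 1575 * 100 = 91.0%

91.0%


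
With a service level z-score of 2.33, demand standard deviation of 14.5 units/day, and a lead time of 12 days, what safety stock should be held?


Formula: SS = z * sigma_d * sqrt(LT)
sqrt(LT) = sqrt(12) = 3.4641
SS = 2.33 * 14.5 * 3.4641
SS = 117.0 units

117.0 units


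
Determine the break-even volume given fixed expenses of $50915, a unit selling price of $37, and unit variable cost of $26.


Formula: BEQ = Fixed Costs / (Price - Variable Cost)
Contribution margin = $37 - $26 = $11/unit
BEQ = ceil($50915 / $11/unit) = ceil(4628.64) = 4629 units

4629 units


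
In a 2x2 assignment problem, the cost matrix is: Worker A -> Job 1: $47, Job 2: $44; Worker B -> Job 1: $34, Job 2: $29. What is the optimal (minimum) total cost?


Option 1: A->1 + B->2 = $47 + $29 = $76
Option 2: A->2 + B->1 = $44 + $34 = $78
Min cost = min($76, $78) = $76

$76


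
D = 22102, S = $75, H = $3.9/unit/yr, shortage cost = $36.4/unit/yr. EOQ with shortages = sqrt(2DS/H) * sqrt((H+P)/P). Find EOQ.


Formula: EOQ* = sqrt(2DS/H) * sqrt((H+P)/P)
Base EOQ = sqrt(2*22102*75/3.9) = 922.0 units
Correction = sqrt((3.9+36.4)/36.4) = 1.05221
EOQ* = 922.0 * 1.05221 = 970.1 units

970.1 units


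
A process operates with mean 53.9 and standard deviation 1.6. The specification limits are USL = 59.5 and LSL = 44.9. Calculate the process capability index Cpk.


Cpu = (59.5 - 53.9) / (3 * 1.6) = 1.17
Cpl = (53.9 - 44.9) / (3 * 1.6) = 1.88
Cpk = min(1.17, 1.88) = 1.17

1.17


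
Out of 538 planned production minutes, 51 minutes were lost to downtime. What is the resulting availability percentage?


Formula: Availability = (Planned Time - Downtime) / Planned Time * 100
Uptime = 538 - 51 = 487 min
Availability = 487 / 538 * 100 = 90.5%

90.5%


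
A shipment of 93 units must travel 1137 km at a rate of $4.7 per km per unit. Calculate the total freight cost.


TC = dist * cost * units = 1137 * 4.7 * 93 = $496982.70

$496982.70


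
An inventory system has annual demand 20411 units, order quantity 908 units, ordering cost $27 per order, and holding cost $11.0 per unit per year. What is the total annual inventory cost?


TC = 20411/908 * 27 + 908/2 * 11.0

$5600.94


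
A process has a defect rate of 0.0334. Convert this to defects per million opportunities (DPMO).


DPMO = defect_rate * 1000000 = 0.0334 * 1000000

33400


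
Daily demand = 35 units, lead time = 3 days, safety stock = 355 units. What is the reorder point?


Formula: ROP = (Daily Demand * Lead Time) + Safety Stock
Demand during lead time = 35 * 3 = 105 units
ROP = 105 + 355 = 460 units

460 units


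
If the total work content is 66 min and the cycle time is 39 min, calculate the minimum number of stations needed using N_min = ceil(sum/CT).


Formula: N_min = ceil(Sum of Task Times / Cycle Time)
N_min = ceil(66 min / 39 min) = ceil(1.6923)
N_min = 2 stations

2


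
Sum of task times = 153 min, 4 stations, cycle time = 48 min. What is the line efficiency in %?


Formula: Efficiency = Sum of Task Times / (N_stations * CT) * 100
Total station capacity = 4 stations * 48 min = 192 min
Efficiency = 153 / 192 * 100 = 79.7%

79.7%


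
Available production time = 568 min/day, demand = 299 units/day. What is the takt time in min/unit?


Formula: Takt Time = Available Production Time / Customer Demand
Takt = 568 min/day / 299 units/day
Takt = 1.9 min/unit

1.9 min/unit


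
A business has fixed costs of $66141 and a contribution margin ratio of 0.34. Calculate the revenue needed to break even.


Formula: BER = Fixed Costs / Contribution Margin Ratio
BER = $66141 / 0.34
BER = $194532.35 (to the nearest cent)

$194532.35


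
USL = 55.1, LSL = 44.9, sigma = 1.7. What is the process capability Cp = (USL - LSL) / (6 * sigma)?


Cp = (55.1 - 44.9) / (6 * 1.7)

1.0


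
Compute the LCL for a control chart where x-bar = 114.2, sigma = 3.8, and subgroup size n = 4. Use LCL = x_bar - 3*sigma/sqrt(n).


LCL = 114.2 - 3 * 3.8 / sqrt(4)

108.5


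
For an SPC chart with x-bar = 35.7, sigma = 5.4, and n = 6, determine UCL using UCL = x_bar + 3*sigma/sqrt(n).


UCL = 35.7 + 3 * 5.4 / sqrt(6)

42.31


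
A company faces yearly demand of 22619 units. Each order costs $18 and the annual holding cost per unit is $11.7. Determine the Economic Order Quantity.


Formula: EOQ = sqrt(2 * D * S / H)
Numerator: 2 * 22619 * 18 = 814284
2DS/H = 814284 / 11.7 = 69596.9
EOQ = sqrt(69596.9) = 263.8 units

263.8 units


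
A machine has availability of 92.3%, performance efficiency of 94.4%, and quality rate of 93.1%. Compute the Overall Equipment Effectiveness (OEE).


Formula: OEE = Availability * Performance * Quality / 10000
A * P = 92.3% * 94.4% / 100 = 87.13%
OEE = 87.13% * 93.1% / 100 = 81.1%

81.1%


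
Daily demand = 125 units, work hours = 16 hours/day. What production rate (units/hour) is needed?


Formula: Production Rate = Daily Demand / Available Hours
Rate = 125 units/day / 16 hours/day
Rate = 7.8 units/hour

7.8 units/hour


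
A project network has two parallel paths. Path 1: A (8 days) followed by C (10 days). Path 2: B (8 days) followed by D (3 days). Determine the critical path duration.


Path 1 = 8 + 10 = 18 days
Path 2 = 8 + 3 = 11 days
Duration = max(18, 11) = 18 days

18 days


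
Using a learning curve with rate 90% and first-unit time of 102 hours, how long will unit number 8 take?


Formula: T_n = T_1 * (learning_rate)^(log2(n)) where learning_rate = rate/100
Doublings = log2(8) = 3
T_n = 102 * 0.9^3
T_n = 102 * 0.729 = 74.4 hours

74.4 hours


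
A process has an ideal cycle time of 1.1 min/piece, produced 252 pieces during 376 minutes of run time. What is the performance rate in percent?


Formula: Performance = (Ideal CT * Total Count) / Run Time * 100
Ideal output time = 1.1 * 252 = 277.2 min
Performance = 277.2 / 376 * 100 = 73.7%

73.7%


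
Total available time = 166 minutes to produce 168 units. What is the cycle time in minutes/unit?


Formula: CT = Available Time / Number of Units
CT = 166 min / 168 units
CT = 0.99 min/unit

0.99 min/unit


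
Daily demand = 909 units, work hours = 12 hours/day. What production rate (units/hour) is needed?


Formula: Production Rate = Daily Demand / Available Hours
Rate = 909 units/day / 12 hours/day
Rate = 75.8 units/hour

75.8 units/hour


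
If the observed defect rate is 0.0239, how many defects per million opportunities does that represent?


DPMO = defect_rate * 1000000 = 0.0239 * 1000000

23900


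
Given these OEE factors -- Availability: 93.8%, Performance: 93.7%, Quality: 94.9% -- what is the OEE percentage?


Formula: OEE = Availability * Performance * Quality / 10000
A * P = 93.8% * 93.7% / 100 = 87.89%
OEE = 87.89% * 94.9% / 100 = 83.4%

83.4%


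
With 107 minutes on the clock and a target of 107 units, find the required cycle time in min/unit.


Formula: CT = Available Time / Number of Units
CT = 107 min / 107 units
CT = 1.0 min/unit

1.0 min/unit


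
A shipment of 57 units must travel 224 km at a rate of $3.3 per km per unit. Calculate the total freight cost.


TC = dist * cost * units = 224 * 3.3 * 57 = $42134.40

$42134.40


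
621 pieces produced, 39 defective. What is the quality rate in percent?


Formula: Quality Rate = Good Pieces / Total Pieces * 100
Good pieces = 621 - 39 = 582
QR = 582 / 621 * 100 = 93.7%

93.7%


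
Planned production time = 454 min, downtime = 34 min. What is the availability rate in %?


Formula: Availability = (Planned Time - Downtime) / Planned Time * 100
Uptime = 454 - 34 = 420 min
Availability = 420 / 454 * 100 = 92.5%

92.5%


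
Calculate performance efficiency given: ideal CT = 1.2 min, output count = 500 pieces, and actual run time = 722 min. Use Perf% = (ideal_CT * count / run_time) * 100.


Formula: Performance = (Ideal CT * Total Count) / Run Time * 100
Ideal output time = 1.2 * 500 = 600.0 min
Performance = 600.0 / 722 * 100 = 83.1%

83.1%


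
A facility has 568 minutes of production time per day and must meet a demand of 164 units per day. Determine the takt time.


Formula: Takt Time = Available Production Time / Customer Demand
Takt = 568 min/day / 164 units/day
Takt = 3.46 min/unit

3.46 min/unit


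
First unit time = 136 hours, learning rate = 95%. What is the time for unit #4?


Formula: T_n = T_1 * (learning_rate)^(log2(n)) where learning_rate = rate/100
Doublings = log2(4) = 2
T_n = 136 * 0.95^2
T_n = 136 * 0.9025 = 122.7 hours

122.7 hours


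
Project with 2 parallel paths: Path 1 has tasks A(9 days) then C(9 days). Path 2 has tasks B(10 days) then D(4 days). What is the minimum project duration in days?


Path 1 = 9 + 9 = 18 days
Path 2 = 10 + 4 = 14 days
Duration = max(18, 14) = 18 days

18 days


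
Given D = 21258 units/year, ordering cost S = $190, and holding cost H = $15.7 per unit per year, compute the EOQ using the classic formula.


Formula: EOQ = sqrt(2 * D * S / H)
Numerator: 2 * 21258 * 190 = 8078040
2DS/H = 8078040 / 15.7 = 514524.8
EOQ = sqrt(514524.8) = 717.3 units

717.3 units


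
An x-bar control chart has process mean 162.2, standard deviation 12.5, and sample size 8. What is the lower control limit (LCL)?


LCL = 162.2 - 3 * 12.5 / sqrt(8)

148.94


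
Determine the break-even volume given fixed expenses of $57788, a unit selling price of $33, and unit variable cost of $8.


Formula: BEQ = Fixed Costs / (Price - Variable Cost)
Contribution margin = $33 - $8 = $25/unit
BEQ = ceil($57788 / $25/unit) = ceil(2311.52) = 2312 units

2312 units


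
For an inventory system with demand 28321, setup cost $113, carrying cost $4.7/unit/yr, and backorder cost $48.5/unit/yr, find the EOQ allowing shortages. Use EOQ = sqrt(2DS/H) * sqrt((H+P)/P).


Formula: EOQ* = sqrt(2DS/H) * sqrt((H+P)/P)
Base EOQ = sqrt(2*28321*113/4.7) = 1166.97 units
Correction = sqrt((4.7+48.5)/48.5) = 1.04733
EOQ* = 1166.97 * 1.04733 = 1222.2 units

1222.2 units


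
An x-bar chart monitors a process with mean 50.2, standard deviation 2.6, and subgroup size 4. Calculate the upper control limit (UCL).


UCL = 50.2 + 3 * 2.6 / sqrt(4)

54.1


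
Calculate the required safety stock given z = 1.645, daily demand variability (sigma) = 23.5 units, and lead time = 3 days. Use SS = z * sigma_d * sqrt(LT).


Formula: SS = z * sigma_d * sqrt(LT)
sqrt(LT) = sqrt(3) = 1.7321
SS = 1.645 * 23.5 * 1.7321
SS = 67.0 units

67.0 units


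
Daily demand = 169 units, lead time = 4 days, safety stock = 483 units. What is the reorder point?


Formula: ROP = (Daily Demand * Lead Time) + Safety Stock
Demand during lead time = 169 * 4 = 676 units
ROP = 676 + 483 = 1159 units

1159 units


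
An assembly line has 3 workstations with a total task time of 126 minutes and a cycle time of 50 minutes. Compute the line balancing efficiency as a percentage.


Formula: Efficiency = Sum of Task Times / (N_stations * CT) * 100
Total station capacity = 3 stations * 50 min = 150 min
Efficiency = 126 / 150 * 100 = 84.0%

84.0%


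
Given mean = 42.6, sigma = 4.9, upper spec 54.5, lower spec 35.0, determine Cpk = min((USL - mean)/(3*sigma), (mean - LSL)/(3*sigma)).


Cpu = (54.5 - 42.6) / (3 * 4.9) = 0.81
Cpl = (42.6 - 35.0) / (3 * 4.9) = 0.52
Cpk = min(0.81, 0.52) = 0.52

0.52


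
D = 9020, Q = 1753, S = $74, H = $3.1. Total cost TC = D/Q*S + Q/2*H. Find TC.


TC = 9020/1753 * 74 + 1753/2 * 3.1

$3097.91


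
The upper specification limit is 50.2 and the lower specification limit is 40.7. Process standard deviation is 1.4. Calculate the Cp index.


Cp = (50.2 - 40.7) / (6 * 1.4)

1.13


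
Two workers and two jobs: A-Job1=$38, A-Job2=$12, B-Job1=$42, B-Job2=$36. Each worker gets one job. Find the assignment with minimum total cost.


Option 1: A->1 + B->2 = $38 + $36 = $74
Option 2: A->2 + B->1 = $12 + $42 = $54
Min cost = min($74, $54) = $54

$54


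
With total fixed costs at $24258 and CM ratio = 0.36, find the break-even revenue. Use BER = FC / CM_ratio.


Formula: BER = Fixed Costs / Contribution Margin Ratio
BER = $24258 / 0.36
BER = $67383.33 (to the nearest cent)

$67383.33


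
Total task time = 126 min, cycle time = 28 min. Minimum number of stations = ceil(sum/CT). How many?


Formula: N_min = ceil(Sum of Task Times / Cycle Time)
N_min = ceil(126 min / 28 min) = ceil(4.5)
N_min = 5 stations

5


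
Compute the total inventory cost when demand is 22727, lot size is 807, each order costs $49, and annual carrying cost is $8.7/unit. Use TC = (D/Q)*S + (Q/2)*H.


TC = 22727/807 * 49 + 807/2 * 8.7

$4890.40


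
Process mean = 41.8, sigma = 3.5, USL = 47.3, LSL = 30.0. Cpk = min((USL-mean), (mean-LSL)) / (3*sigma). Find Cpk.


Cpu = (47.3 - 41.8) / (3 * 3.5) = 0.52
Cpl = (41.8 - 30.0) / (3 * 3.5) = 1.12
Cpk = min(0.52, 1.12) = 0.52

0.52


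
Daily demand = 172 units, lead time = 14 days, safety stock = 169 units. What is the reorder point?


Formula: ROP = (Daily Demand * Lead Time) + Safety Stock
Demand during lead time = 172 * 14 = 2408 units
ROP = 2408 + 169 = 2577 units

2577 units


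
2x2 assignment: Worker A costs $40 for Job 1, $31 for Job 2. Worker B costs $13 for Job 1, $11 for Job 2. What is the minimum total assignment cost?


Option 1: A->1 + B->2 = $40 + $11 = $51
Option 2: A->2 + B->1 = $31 + $13 = $44
Min cost = min($51, $44) = $44

$44


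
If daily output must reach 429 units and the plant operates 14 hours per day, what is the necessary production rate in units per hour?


Formula: Production Rate = Daily Demand / Available Hours
Rate = 429 units/day / 14 hours/day
Rate = 30.6 units/hour

30.6 units/hour


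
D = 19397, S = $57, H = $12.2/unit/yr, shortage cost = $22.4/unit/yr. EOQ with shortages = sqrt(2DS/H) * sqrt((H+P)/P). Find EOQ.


Formula: EOQ* = sqrt(2DS/H) * sqrt((H+P)/P)
Base EOQ = sqrt(2*19397*57/12.2) = 425.74 units
Correction = sqrt((12.2+22.4)/22.4) = 1.24284
EOQ* = 425.74 * 1.24284 = 529.1 units

529.1 units


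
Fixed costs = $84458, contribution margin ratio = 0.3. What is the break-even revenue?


Formula: BER = Fixed Costs / Contribution Margin Ratio
BER = $84458 / 0.3
BER = $281526.67 (to the nearest cent)

$281526.67


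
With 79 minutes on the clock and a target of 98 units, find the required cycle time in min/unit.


Formula: CT = Available Time / Number of Units
CT = 79 min / 98 units
CT = 0.81 min/unit

0.81 min/unit


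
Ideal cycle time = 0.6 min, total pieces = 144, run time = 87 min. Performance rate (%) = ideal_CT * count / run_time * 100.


Formula: Performance = (Ideal CT * Total Count) / Run Time * 100
Ideal output time = 0.6 * 144 = 86.4 min
Performance = 86.4 / 87 * 100 = 99.3%

99.3%


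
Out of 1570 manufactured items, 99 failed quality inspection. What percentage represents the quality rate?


Formula: Quality Rate = Good Pieces / Total Pieces * 100
Good pieces = 1570 - 99 = 1471
QR = 1471 / 1570 * 100 = 93.7%

93.7%


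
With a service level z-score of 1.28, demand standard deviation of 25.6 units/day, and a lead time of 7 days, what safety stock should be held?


Formula: SS = z * sigma_d * sqrt(LT)
sqrt(LT) = sqrt(7) = 2.6458
SS = 1.28 * 25.6 * 2.6458
SS = 86.7 units

86.7 units


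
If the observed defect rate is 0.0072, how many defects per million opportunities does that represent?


DPMO = defect_rate * 1000000 = 0.0072 * 1000000

7200


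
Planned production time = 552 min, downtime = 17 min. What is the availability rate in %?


Formula: Availability = (Planned Time - Downtime) / Planned Time * 100
Uptime = 552 - 17 = 535 min
Availability = 535 / 552 * 100 = 96.9%

96.9%


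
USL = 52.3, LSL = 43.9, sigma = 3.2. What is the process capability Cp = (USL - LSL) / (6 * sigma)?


Cp = (52.3 - 43.9) / (6 * 3.2)

0.44


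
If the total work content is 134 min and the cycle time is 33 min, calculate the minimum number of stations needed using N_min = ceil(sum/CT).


Formula: N_min = ceil(Sum of Task Times / Cycle Time)
N_min = ceil(134 min / 33 min) = ceil(4.0606)
N_min = 5 stations

5


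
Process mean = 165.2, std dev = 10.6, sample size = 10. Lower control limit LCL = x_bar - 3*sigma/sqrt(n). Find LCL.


LCL = 165.2 - 3 * 10.6 / sqrt(10)

155.14


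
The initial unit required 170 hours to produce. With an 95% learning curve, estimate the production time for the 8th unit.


Formula: T_n = T_1 * (learning_rate)^(log2(n)) where learning_rate = rate/100
Doublings = log2(8) = 3
T_n = 170 * 0.95^3
T_n = 170 * 0.8574 = 145.8 hours

145.8 hours


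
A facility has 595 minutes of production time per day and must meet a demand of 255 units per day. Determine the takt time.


Formula: Takt Time = Available Production Time / Customer Demand
Takt = 595 min/day / 255 units/day
Takt = 2.33 min/unit

2.33 min/unit


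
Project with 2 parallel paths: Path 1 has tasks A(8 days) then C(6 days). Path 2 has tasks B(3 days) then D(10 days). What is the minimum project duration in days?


Path 1 = 8 + 6 = 14 days
Path 2 = 3 + 10 = 13 days
Duration = max(14, 13) = 14 days

14 days


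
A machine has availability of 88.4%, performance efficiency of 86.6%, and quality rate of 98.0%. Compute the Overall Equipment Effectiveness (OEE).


Formula: OEE = Availability * Performance * Quality / 10000
A * P = 88.4% * 86.6% / 100 = 76.55%
OEE = 76.55% * 98.0% / 100 = 75.0%

75.0%


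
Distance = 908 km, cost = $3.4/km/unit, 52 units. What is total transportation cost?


TC = dist * cost * units = 908 * 3.4 * 52 = $160534.40

$160534.40


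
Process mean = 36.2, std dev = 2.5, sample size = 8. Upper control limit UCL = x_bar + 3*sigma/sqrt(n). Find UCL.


UCL = 36.2 + 3 * 2.5 / sqrt(8)

38.85


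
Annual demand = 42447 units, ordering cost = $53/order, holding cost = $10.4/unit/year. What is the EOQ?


Formula: EOQ = sqrt(2 * D * S / H)
Numerator: 2 * 42447 * 53 = 4499382
2DS/H = 4499382 / 10.4 = 432632.9
EOQ = sqrt(432632.9) = 657.7 units

657.7 units


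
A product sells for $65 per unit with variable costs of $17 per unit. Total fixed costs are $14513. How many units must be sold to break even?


Formula: BEQ = Fixed Costs / (Price - Variable Cost)
Contribution margin = $65 - $17 = $48/unit
BEQ = ceil($14513 / $48/unit) = ceil(302.35) = 303 units

303 units


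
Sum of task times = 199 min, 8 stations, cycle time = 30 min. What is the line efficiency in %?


Formula: Efficiency = Sum of Task Times / (N_stations * CT) * 100
Total station capacity = 8 stations * 30 min = 240 min
Efficiency = 199 / 240 * 100 = 82.9%

82.9%


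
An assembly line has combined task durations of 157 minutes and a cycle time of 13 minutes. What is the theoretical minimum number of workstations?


Formula: N_min = ceil(Sum of Task Times / Cycle Time)
N_min = ceil(157 min / 13 min) = ceil(12.0769)
N_min = 13 stations

13


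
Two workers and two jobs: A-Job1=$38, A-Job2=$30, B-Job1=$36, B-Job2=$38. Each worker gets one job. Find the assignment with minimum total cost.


Option 1: A->1 + B->2 = $38 + $38 = $76
Option 2: A->2 + B->1 = $30 + $36 = $66
Min cost = min($76, $66) = $66

$66


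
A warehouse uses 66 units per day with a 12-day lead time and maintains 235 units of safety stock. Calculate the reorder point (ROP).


Formula: ROP = (Daily Demand * Lead Time) + Safety Stock
Demand during lead time = 66 * 12 = 792 units
ROP = 792 + 235 = 1027 units

1027 units


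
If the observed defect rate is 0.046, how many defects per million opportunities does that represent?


DPMO = defect_rate * 1000000 = 0.046 * 1000000

46000


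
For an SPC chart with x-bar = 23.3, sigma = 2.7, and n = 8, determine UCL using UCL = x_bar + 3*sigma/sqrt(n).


UCL = 23.3 + 3 * 2.7 / sqrt(8)

26.16


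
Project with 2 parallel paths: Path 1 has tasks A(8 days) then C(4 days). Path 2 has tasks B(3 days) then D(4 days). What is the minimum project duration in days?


Path 1 = 8 + 4 = 12 days
Path 2 = 3 + 4 = 7 days
Duration = max(12, 7) = 12 days

12 days


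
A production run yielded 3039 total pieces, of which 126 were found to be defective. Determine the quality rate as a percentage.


Formula: Quality Rate = Good Pieces / Total Pieces * 100
Good pieces = 3039 - 126 = 2913
QR = 2913 / 3039 * 100 = 95.9%

95.9%


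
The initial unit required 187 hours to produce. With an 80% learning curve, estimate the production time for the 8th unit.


Formula: T_n = T_1 * (learning_rate)^(log2(n)) where learning_rate = rate/100
Doublings = log2(8) = 3
T_n = 187 * 0.8^3
T_n = 187 * 0.512 = 95.7 hours

95.7 hours


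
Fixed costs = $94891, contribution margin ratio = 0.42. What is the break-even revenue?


Formula: BER = Fixed Costs / Contribution Margin Ratio
BER = $94891 / 0.42
BER = $225930.95 (to the nearest cent)

$225930.95


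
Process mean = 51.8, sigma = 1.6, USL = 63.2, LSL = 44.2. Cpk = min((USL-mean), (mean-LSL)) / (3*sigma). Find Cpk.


Cpu = (63.2 - 51.8) / (3 * 1.6) = 2.38
Cpl = (51.8 - 44.2) / (3 * 1.6) = 1.58
Cpk = min(2.38, 1.58) = 1.58

1.58


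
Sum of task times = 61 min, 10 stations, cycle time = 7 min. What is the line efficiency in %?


Formula: Efficiency = Sum of Task Times / (N_stations * CT) * 100
Total station capacity = 10 stations * 7 min = 70 min
Efficiency = 61 / 70 * 100 = 87.1%

87.1%


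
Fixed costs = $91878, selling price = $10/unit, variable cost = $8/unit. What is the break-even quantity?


Formula: BEQ = Fixed Costs / (Price - Variable Cost)
Contribution margin = $10 - $8 = $2/unit
BEQ = ceil($91878 / $2/unit) = ceil(45939.0) = 45939 units

45939 units


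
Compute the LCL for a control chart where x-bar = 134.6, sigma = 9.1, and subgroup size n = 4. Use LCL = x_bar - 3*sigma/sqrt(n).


LCL = 134.6 - 3 * 9.1 / sqrt(4)

120.95


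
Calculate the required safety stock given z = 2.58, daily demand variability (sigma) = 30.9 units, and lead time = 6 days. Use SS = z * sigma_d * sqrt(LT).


Formula: SS = z * sigma_d * sqrt(LT)
sqrt(LT) = sqrt(6) = 2.4495
SS = 2.58 * 30.9 * 2.4495
SS = 195.3 units

195.3 units


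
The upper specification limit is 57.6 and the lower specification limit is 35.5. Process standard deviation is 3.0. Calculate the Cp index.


Cp = (57.6 - 35.5) / (6 * 3.0)

1.23


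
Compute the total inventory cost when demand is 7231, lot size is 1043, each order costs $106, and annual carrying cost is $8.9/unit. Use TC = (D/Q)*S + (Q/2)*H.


TC = 7231/1043 * 106 + 1043/2 * 8.9

$5376.24


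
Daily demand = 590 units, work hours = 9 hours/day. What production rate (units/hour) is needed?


Formula: Production Rate = Daily Demand / Available Hours
Rate = 590 units/day / 9 hours/day
Rate = 65.6 units/hour

65.6 units/hour


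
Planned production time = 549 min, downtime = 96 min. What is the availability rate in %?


Formula: Availability = (Planned Time - Downtime) / Planned Time * 100
Uptime = 549 - 96 = 453 min
Availability = 453 / 549 * 100 = 82.5%

82.5%


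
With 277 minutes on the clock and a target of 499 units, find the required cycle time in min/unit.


Formula: CT = Available Time / Number of Units
CT = 277 min / 499 units
CT = 0.56 min/unit

0.56 min/unit


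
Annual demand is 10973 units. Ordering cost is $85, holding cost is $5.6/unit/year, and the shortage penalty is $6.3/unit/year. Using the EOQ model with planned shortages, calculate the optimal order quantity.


Formula: EOQ* = sqrt(2DS/H) * sqrt((H+P)/P)
Base EOQ = sqrt(2*10973*85/5.6) = 577.16 units
Correction = sqrt((5.6+6.3)/6.3) = 1.37437
EOQ* = 577.16 * 1.37437 = 793.2 units

793.2 units


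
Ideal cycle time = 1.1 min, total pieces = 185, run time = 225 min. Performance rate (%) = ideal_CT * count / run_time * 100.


Formula: Performance = (Ideal CT * Total Count) / Run Time * 100
Ideal output time = 1.1 * 185 = 203.5 min
Performance = 203.5 / 225 * 100 = 90.4%

90.4%


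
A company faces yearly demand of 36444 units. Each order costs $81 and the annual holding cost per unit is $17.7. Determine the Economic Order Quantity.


Formula: EOQ = sqrt(2 * D * S / H)
Numerator: 2 * 36444 * 81 = 5903928
2DS/H = 5903928 / 17.7 = 333555.3
EOQ = sqrt(333555.3) = 577.5 units

577.5 units


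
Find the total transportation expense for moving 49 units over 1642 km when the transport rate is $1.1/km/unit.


TC = dist * cost * units = 1642 * 1.1 * 49 = $88503.80

$88503.80


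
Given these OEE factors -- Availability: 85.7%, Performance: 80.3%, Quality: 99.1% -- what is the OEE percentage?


Formula: OEE = Availability * Performance * Quality / 10000
A * P = 85.7% * 80.3% / 100 = 68.82%
OEE = 68.82% * 99.1% / 100 = 68.2%

68.2%


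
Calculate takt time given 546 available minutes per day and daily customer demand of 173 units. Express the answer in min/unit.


Formula: Takt Time = Available Production Time / Customer Demand
Takt = 546 min/day / 173 units/day
Takt = 3.16 min/unit

3.16 min/unit


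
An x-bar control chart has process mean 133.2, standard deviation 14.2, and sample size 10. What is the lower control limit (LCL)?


LCL = 133.2 - 3 * 14.2 / sqrt(10)

119.73


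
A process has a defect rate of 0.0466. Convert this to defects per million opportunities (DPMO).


DPMO = defect_rate * 1000000 = 0.0466 * 1000000

46600


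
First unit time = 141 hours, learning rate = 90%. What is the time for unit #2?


Formula: T_n = T_1 * (learning_rate)^(log2(n)) where learning_rate = rate/100
Doublings = log2(2) = 1
T_n = 141 * 0.9^1
T_n = 141 * 0.9 = 126.9 hours

126.9 hours


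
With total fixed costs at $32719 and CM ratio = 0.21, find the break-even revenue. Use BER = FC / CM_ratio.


Formula: BER = Fixed Costs / Contribution Margin Ratio
BER = $32719 / 0.21
BER = $155804.76 (to the nearest cent)

$155804.76


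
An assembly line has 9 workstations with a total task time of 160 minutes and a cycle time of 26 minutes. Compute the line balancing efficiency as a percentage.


Formula: Efficiency = Sum of Task Times / (N_stations * CT) * 100
Total station capacity = 9 stations * 26 min = 234 min
Efficiency = 160 / 234 * 100 = 68.4%

68.4%


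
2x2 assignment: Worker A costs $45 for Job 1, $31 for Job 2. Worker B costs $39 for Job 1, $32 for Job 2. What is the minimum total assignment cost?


Option 1: A->1 + B->2 = $45 + $32 = $77
Option 2: A->2 + B->1 = $31 + $39 = $70
Min cost = min($77, $70) = $70

$70


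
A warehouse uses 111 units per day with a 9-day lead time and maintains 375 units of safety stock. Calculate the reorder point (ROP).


Formula: ROP = (Daily Demand * Lead Time) + Safety Stock
Demand during lead time = 111 * 9 = 999 units
ROP = 999 + 375 = 1374 units

1374 units


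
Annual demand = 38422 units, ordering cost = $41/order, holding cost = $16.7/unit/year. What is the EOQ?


Formula: EOQ = sqrt(2 * D * S / H)
Numerator: 2 * 38422 * 41 = 3150604
2DS/H = 3150604 / 16.7 = 188658.9
EOQ = sqrt(188658.9) = 434.3 units

434.3 units


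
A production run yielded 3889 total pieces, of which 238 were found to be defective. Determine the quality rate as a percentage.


Formula: Quality Rate = Good Pieces / Total Pieces * 100
Good pieces = 3889 - 238 = 3651
QR = 3651 / 3889 * 100 = 93.9%

93.9%


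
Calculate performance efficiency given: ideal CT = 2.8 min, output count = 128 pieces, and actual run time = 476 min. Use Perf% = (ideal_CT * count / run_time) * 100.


Formula: Performance = (Ideal CT * Total Count) / Run Time * 100
Ideal output time = 2.8 * 128 = 358.4 min
Performance = 358.4 / 476 * 100 = 75.3%

75.3%


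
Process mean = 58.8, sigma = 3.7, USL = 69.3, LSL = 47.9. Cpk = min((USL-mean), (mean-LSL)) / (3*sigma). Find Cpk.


Cpu = (69.3 - 58.8) / (3 * 3.7) = 0.95
Cpl = (58.8 - 47.9) / (3 * 3.7) = 0.98
Cpk = min(0.95, 0.98) = 0.95

0.95


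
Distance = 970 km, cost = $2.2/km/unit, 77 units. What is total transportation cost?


TC = dist * cost * units = 970 * 2.2 * 77 = $164318.00

$164318.00


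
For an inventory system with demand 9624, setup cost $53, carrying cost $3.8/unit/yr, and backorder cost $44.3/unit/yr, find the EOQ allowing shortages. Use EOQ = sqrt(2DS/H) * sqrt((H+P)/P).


Formula: EOQ* = sqrt(2DS/H) * sqrt((H+P)/P)
Base EOQ = sqrt(2*9624*53/3.8) = 518.13 units
Correction = sqrt((3.8+44.3)/44.3) = 1.04201
EOQ* = 518.13 * 1.04201 = 539.9 units

539.9 units


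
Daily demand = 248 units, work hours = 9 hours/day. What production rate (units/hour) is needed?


Formula: Production Rate = Daily Demand / Available Hours
Rate = 248 units/day / 9 hours/day
Rate = 27.6 units/hour

27.6 units/hour


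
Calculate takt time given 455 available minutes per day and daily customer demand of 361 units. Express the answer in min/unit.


Formula: Takt Time = Available Production Time / Customer Demand
Takt = 455 min/day / 361 units/day
Takt = 1.26 min/unit

1.26 min/unit


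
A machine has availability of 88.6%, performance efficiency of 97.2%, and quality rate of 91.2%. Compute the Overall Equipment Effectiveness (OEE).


Formula: OEE = Availability * Performance * Quality / 10000
A * P = 88.6% * 97.2% / 100 = 86.12%
OEE = 86.12% * 91.2% / 100 = 78.5%

78.5%


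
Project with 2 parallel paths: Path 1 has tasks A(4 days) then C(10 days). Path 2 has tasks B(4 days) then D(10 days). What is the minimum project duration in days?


Path 1 = 4 + 10 = 14 days
Path 2 = 4 + 10 = 14 days
Duration = max(14, 14) = 14 days

14 days


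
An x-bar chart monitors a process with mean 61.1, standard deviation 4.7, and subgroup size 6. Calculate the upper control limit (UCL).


UCL = 61.1 + 3 * 4.7 / sqrt(6)

66.86


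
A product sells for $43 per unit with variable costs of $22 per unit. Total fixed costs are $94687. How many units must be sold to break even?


Formula: BEQ = Fixed Costs / (Price - Variable Cost)
Contribution margin = $43 - $22 = $21/unit
BEQ = ceil($94687 / $21/unit) = ceil(4508.9) = 4509 units

4509 units


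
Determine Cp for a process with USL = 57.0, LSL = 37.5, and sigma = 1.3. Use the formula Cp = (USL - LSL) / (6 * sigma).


Cp = (57.0 - 37.5) / (6 * 1.3)

2.5


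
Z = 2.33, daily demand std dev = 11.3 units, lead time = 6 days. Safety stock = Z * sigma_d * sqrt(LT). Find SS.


Formula: SS = z * sigma_d * sqrt(LT)
sqrt(LT) = sqrt(6) = 2.4495
SS = 2.33 * 11.3 * 2.4495
SS = 64.5 units

64.5 units


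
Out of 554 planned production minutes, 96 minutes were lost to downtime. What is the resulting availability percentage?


Formula: Availability = (Planned Time - Downtime) / Planned Time * 100
Uptime = 554 - 96 = 458 min
Availability = 458 / 554 * 100 = 82.7%

82.7%


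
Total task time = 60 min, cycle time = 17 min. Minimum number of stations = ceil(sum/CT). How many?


Formula: N_min = ceil(Sum of Task Times / Cycle Time)
N_min = ceil(60 min / 17 min) = ceil(3.5294)
N_min = 4 stations

4


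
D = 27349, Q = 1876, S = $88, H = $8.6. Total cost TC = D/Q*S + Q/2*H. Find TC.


TC = 27349/1876 * 88 + 1876/2 * 8.6

$9349.70


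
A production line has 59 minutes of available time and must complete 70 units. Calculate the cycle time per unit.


Formula: CT = Available Time / Number of Units
CT = 59 min / 70 units
CT = 0.84 min/unit

0.84 min/unit


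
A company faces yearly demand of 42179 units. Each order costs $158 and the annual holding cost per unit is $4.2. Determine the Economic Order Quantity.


Formula: EOQ = sqrt(2 * D * S / H)
Numerator: 2 * 42179 * 158 = 13328564
2DS/H = 13328564 / 4.2 = 3173467.6
EOQ = sqrt(3173467.6) = 1781.4 units

1781.4 units


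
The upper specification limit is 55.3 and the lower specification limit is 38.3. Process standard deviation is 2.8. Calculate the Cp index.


Cp = (55.3 - 38.3) / (6 * 2.8)

1.01


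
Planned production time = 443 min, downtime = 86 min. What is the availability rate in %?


Formula: Availability = (Planned Time - Downtime) / Planned Time * 100
Uptime = 443 - 86 = 357 min
Availability = 357 / 443 * 100 = 80.6%

80.6%


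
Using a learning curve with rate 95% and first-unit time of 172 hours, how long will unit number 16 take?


Formula: T_n = T_1 * (learning_rate)^(log2(n)) where learning_rate = rate/100
Doublings = log2(16) = 4
T_n = 172 * 0.95^4
T_n = 172 * 0.8145 = 140.1 hours

140.1 hours


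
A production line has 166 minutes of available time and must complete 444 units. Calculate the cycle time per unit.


Formula: CT = Available Time / Number of Units
CT = 166 min / 444 units
CT = 0.37 min/unit

0.37 min/unit


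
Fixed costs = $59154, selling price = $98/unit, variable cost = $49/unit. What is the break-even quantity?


Formula: BEQ = Fixed Costs / (Price - Variable Cost)
Contribution margin = $98 - $49 = $49/unit
BEQ = ceil($59154 / $49/unit) = ceil(1207.22) = 1208 units

1208 units


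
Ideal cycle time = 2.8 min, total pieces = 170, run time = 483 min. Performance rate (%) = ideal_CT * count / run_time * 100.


Formula: Performance = (Ideal CT * Total Count) / Run Time * 100
Ideal output time = 2.8 * 170 = 476.0 min
Performance = 476.0 / 483 * 100 = 98.6%

98.6%


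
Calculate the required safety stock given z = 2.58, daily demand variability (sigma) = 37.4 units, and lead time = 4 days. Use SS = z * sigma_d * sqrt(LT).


Formula: SS = z * sigma_d * sqrt(LT)
sqrt(LT) = sqrt(4) = 2.0
SS = 2.58 * 37.4 * 2.0
SS = 193.0 units

193.0 units


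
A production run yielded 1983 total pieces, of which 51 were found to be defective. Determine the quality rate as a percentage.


Formula: Quality Rate = Good Pieces / Total Pieces * 100
Good pieces = 1983 - 51 = 1932
QR = 1932 / 1983 * 100 = 97.4%

97.4%


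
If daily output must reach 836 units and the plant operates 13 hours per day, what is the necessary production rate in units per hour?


Formula: Production Rate = Daily Demand / Available Hours
Rate = 836 units/day / 13 hours/day
Rate = 64.3 units/hour

64.3 units/hour


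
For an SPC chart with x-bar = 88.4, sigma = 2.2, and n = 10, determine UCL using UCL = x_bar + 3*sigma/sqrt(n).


UCL = 88.4 + 3 * 2.2 / sqrt(10)

90.49


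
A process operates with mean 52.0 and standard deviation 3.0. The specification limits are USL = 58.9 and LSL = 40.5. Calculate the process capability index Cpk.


Cpu = (58.9 - 52.0) / (3 * 3.0) = 0.77
Cpl = (52.0 - 40.5) / (3 * 3.0) = 1.28
Cpk = min(0.77, 1.28) = 0.77

0.77


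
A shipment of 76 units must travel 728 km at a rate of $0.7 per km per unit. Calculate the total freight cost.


TC = dist * cost * units = 728 * 0.7 * 76 = $38729.60

$38729.60


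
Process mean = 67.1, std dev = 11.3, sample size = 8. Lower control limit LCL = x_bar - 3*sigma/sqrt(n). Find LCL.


LCL = 67.1 - 3 * 11.3 / sqrt(8)

55.11


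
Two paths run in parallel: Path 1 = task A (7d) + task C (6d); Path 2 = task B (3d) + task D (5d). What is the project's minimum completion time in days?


Path 1 = 7 + 6 = 13 days
Path 2 = 3 + 5 = 8 days
Duration = max(13, 8) = 13 days

13 days


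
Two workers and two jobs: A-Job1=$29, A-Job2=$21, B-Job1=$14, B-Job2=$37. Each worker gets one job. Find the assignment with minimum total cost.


Option 1: A->1 + B->2 = $29 + $37 = $66
Option 2: A->2 + B->1 = $21 + $14 = $35
Min cost = min($66, $35) = $35

$35


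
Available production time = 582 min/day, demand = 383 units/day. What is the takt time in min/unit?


Formula: Takt Time = Available Production Time / Customer Demand
Takt = 582 min/day / 383 units/day
Takt = 1.52 min/unit

1.52 min/unit


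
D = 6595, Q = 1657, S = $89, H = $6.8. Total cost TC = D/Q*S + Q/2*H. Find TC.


TC = 6595/1657 * 89 + 1657/2 * 6.8

$5988.03


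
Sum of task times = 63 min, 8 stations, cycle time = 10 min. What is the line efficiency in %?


Formula: Efficiency = Sum of Task Times / (N_stations * CT) * 100
Total station capacity = 8 stations * 10 min = 80 min
Efficiency = 63 / 80 * 100 = 78.8%

78.8%


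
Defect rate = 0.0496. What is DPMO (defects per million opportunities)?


DPMO = defect_rate * 1000000 = 0.0496 * 1000000

49600


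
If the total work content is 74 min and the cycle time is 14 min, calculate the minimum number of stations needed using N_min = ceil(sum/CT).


Formula: N_min = ceil(Sum of Task Times / Cycle Time)
N_min = ceil(74 min / 14 min) = ceil(5.2857)
N_min = 6 stations

6


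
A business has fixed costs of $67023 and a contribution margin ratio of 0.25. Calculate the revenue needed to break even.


Formula: BER = Fixed Costs / Contribution Margin Ratio
BER = $67023 / 0.25
BER = $268092.00 (to the nearest cent)

$268092.00


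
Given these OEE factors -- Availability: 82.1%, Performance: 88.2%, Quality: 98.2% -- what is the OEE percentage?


Formula: OEE = Availability * Performance * Quality / 10000
A * P = 82.1% * 88.2% / 100 = 72.41%
OEE = 72.41% * 98.2% / 100 = 71.1%

71.1%


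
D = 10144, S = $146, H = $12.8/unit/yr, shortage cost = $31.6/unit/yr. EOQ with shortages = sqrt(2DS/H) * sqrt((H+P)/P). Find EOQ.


Formula: EOQ* = sqrt(2DS/H) * sqrt((H+P)/P)
Base EOQ = sqrt(2*10144*146/12.8) = 481.05 units
Correction = sqrt((12.8+31.6)/31.6) = 1.18535
EOQ* = 481.05 * 1.18535 = 570.2 units

570.2 units


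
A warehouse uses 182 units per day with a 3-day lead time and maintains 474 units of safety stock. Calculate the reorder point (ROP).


Formula: ROP = (Daily Demand * Lead Time) + Safety Stock
Demand during lead time = 182 * 3 = 546 units
ROP = 546 + 474 = 1020 units

1020 units


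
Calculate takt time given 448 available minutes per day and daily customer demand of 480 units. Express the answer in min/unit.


Formula: Takt Time = Available Production Time / Customer Demand
Takt = 448 min/day / 480 units/day
Takt = 0.93 min/unit

0.93 min/unit


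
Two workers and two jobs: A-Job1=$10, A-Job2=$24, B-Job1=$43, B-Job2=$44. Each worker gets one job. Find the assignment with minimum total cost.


Option 1: A->1 + B->2 = $10 + $44 = $54
Option 2: A->2 + B->1 = $24 + $43 = $67
Min cost = min($54, $67) = $54

$54


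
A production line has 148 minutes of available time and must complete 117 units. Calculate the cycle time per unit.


Formula: CT = Available Time / Number of Units
CT = 148 min / 117 units
CT = 1.26 min/unit

1.26 min/unit


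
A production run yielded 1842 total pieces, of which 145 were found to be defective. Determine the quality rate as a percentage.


Formula: Quality Rate = Good Pieces / Total Pieces * 100
Good pieces = 1842 - 145 = 1697
QR = 1697 / 1842 * 100 = 92.1%

92.1%


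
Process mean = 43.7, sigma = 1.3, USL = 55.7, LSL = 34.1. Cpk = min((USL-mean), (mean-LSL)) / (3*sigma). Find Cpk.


Cpu = (55.7 - 43.7) / (3 * 1.3) = 3.08
Cpl = (43.7 - 34.1) / (3 * 1.3) = 2.46
Cpk = min(3.08, 2.46) = 2.46

2.46


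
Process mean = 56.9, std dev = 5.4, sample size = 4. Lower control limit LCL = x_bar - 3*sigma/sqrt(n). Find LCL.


LCL = 56.9 - 3 * 5.4 / sqrt(4)

48.8


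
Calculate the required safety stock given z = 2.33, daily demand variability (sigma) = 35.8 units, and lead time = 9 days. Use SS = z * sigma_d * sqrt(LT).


Formula: SS = z * sigma_d * sqrt(LT)
sqrt(LT) = sqrt(9) = 3.0
SS = 2.33 * 35.8 * 3.0
SS = 250.2 units

250.2 units


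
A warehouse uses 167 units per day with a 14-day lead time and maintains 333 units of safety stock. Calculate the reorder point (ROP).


Formula: ROP = (Daily Demand * Lead Time) + Safety Stock
Demand during lead time = 167 * 14 = 2338 units
ROP = 2338 + 333 = 2671 units

2671 units


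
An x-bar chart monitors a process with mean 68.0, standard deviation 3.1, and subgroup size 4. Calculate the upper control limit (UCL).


UCL = 68.0 + 3 * 3.1 / sqrt(4)

72.65
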